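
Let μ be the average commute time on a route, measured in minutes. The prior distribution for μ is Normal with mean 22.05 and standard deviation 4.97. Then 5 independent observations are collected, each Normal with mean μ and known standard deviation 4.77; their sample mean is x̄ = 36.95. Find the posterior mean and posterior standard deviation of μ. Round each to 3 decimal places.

Posterior mean ≈ 34.632; posterior SD ≈ 1.960

With known σ, the Normal prior is conjugate. Weight on the data is w = (n/σ²)/(n/σ² + 1/τ₀²) = 0.219752/(0.219752+0.0404844) = 0.84443.
Posterior mean = w·x̄ + (1−w)·μ₀ = 0.84443·36.95 + 0.15557·22.05 = 34.632. Posterior variance = 1/(0.219752+0.0404844) = 3.84266, so SD = 1.960.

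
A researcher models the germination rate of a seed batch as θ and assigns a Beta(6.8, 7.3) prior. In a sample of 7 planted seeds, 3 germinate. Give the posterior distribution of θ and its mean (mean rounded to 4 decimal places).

Posterior: Beta(9.8, 11.3); mean ≈ 0.4645

Observing 3 successes and 4 failures updates Beta(6.8, 7.3) by adding the success and failure counts to the two shape parameters: α = 6.8+3 = 9.8, β = 7.3+4 = 11.3.
E[θ | data] = 9.8/(9.8+11.3) = 0.4645.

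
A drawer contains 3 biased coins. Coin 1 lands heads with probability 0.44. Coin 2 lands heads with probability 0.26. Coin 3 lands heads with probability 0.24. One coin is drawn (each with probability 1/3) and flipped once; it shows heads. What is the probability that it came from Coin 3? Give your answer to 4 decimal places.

Posterior probability ≈ 0.2553

P(heads|C1) = 0.44; P(heads|C2) = 0.26; P(heads|C3) = 0.24.
Prior × likelihood for each source: 0.333333·0.44=0.1467, 0.333333·0.26=0.08667, 0.333333·0.24=0.08000. Summing gives P(heads) = 0.31333.
P(Coin 3 | heads) = 0.08000 / 0.31333 = 0.2553.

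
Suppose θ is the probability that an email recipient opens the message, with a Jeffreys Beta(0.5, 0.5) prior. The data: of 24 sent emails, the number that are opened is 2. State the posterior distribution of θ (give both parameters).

Posterior: Beta(2.5, 22.5)

The binomial likelihood is conjugate to the Beta prior: with 2 successes and 22 failures, the posterior is Beta(0.5+2, 0.5+22) = Beta(2.5, 22.5).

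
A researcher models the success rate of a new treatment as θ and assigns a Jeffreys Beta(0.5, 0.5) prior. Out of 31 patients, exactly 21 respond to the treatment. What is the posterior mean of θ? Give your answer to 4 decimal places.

Observing 21 successes and 10 failures updates Beta(0.5, 0.5) by adding the success and failure counts to the two shape parameters: α = 0.5+21 = 21.5, β = 0.5+10 = 10.5.
E[θ | data] = 21.5/(21.5+10.5) = 0.6719.

Posterior mean ≈ 0.6719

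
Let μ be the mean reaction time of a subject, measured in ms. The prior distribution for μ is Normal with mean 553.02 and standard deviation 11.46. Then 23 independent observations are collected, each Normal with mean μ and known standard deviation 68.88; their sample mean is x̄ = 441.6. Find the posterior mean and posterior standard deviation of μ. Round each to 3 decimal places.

Prior precision 1/τ₀² = 1/11.46² = 0.00761431; data precision n/σ² = 23/68.88² = 0.00484777.
Posterior precision = 0.00761431 + 0.00484777 = 0.0124621, giving posterior SD = 1/√0.0124621 = 8.958.
Posterior mean = (0.00761431·553.02 + 0.00484777·441.6) / 0.0124621 = 509.677.

Posterior mean ≈ 509.677; posterior SD ≈ 8.958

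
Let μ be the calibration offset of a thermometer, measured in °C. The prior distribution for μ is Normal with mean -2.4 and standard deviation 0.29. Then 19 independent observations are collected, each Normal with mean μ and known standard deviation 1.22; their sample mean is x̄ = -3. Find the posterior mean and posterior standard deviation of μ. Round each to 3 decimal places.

Posterior mean ≈ -2.711; posterior SD ≈ 0.201

Prior precision 1/τ₀² = 1/0.29² = 11.8906; data precision n/σ² = 19/1.22² = 12.7654.
Posterior precision = 11.8906 + 12.7654 = 24.6560, giving posterior SD = 1/√24.6560 = 0.201.
Posterior mean = (11.8906·-2.4 + 12.7654·-3) / 24.6560 = -2.711.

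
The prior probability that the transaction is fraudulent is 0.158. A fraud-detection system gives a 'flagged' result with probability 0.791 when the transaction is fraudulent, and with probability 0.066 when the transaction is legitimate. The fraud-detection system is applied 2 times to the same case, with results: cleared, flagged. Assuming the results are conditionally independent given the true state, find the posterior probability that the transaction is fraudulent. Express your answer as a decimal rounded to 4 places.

Posterior P(H) ≈ 0.3348

Let H be the event that the transaction is fraudulent; start with P(H) = 0.158. P('flagged'|H) = 0.791, P('flagged'|¬H) = 0.066.
Update on result 1 ('cleared'): P(H) ← 0.209·0.1580 / (0.209·0.1580 + 0.934·0.8420) = 0.033022/0.81945 = 0.0403.
Update on result 2 ('flagged'): P(H) ← 0.791·0.0403 / (0.791·0.0403 + 0.066·0.9597) = 0.031876/0.095216 = 0.3348.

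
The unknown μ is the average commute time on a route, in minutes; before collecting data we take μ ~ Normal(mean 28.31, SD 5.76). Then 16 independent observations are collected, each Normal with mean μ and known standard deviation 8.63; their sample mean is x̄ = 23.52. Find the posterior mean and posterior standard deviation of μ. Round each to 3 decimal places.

Posterior mean ≈ 24.109; posterior SD ≈ 2.020

With known σ, the Normal prior is conjugate. Weight on the data is w = (n/σ²)/(n/σ² + 1/τ₀²) = 0.214832/(0.214832+0.0301408) = 0.87696.
Posterior mean = w·x̄ + (1−w)·μ₀ = 0.87696·23.52 + 0.12304·28.31 = 24.109. Posterior variance = 1/(0.214832+0.0301408) = 4.08209, so SD = 2.020.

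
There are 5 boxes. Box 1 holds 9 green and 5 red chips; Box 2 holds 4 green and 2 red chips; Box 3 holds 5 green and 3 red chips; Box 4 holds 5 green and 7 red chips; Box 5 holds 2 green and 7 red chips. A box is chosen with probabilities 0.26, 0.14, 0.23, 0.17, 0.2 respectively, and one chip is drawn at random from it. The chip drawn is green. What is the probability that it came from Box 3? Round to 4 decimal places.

P(green|Box 1) = 0.6429; P(green|Box 2) = 0.6667; P(green|Box 3) = 0.625; P(green|Box 4) = 0.4167; P(green|Box 5) = 0.2222.
Prior × likelihood for each source: 0.26·0.6429=0.1671, 0.14·0.6667=0.09333, 0.23·0.625=0.1438, 0.17·0.4167=0.07083, 0.2·0.2222=0.04444. Summing gives P(green) = 0.51950.
P(Box 3 | green) = 0.1438 / 0.51950 = 0.2767.

Posterior probability ≈ 0.2767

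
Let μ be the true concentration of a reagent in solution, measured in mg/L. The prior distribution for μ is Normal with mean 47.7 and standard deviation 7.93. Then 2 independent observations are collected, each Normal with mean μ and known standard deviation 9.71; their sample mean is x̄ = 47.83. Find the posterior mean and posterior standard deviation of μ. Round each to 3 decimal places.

Posterior mean ≈ 47.774; posterior SD ≈ 5.191

With known σ, the Normal prior is conjugate. Weight on the data is w = (n/σ²)/(n/σ² + 1/τ₀²) = 0.0212125/(0.0212125+0.0159021) = 0.57154.
Posterior mean = w·x̄ + (1−w)·μ₀ = 0.57154·47.83 + 0.42846·47.7 = 47.774. Posterior variance = 1/(0.0212125+0.0159021) = 26.9436, so SD = 5.191.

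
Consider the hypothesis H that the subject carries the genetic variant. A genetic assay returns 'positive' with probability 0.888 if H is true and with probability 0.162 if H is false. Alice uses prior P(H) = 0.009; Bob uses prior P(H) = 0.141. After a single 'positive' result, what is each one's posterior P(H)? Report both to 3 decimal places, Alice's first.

Alice: 0.047; Bob: 0.474

P('+'|H) = 0.888, P('+'|¬H) = 0.162.
Alice: numerator 0.888·0.009 = 0.0079920; evidence = 0.0079920+0.162·0.991 = 0.16853; posterior = 0.047.
Bob: numerator 0.888·0.141 = 0.12521; evidence = 0.12521+0.162·0.859 = 0.26437; posterior = 0.474.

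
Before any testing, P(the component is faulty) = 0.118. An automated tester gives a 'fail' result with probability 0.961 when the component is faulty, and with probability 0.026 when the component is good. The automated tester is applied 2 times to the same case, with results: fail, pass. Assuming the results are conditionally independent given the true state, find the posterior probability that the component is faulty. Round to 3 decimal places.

Let H be the event that the component is faulty; start with P(H) = 0.118. P('fail'|H) = 0.961, P('fail'|¬H) = 0.026.
Update on result 1 ('fail'): P(H) ← 0.961·0.1180 / (0.961·0.1180 + 0.026·0.8820) = 0.11340/0.13633 = 0.8318.
Update on result 2 ('pass'): P(H) ← 0.039·0.8318 / (0.039·0.8318 + 0.974·0.1682) = 0.032440/0.19628 = 0.1653.

Posterior P(H) ≈ 0.165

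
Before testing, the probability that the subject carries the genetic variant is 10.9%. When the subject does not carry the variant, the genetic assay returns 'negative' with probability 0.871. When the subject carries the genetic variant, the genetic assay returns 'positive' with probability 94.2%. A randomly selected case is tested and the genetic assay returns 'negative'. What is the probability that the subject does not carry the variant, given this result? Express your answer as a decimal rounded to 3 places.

P(¬H | E) ≈ 0.992

Let H be the event that the subject carries the genetic variant. P(H) = 0.109, so P(¬H) = 0.891. With E the 'negative' result, P(E|H) = 0.058 and P(E|¬H) = 0.871.
P(E) = 0.058·0.109 + 0.871·0.891 = 0.0063220 + 0.77606 = 0.78238.
By Bayes' theorem, P(H|E) = 0.0063220 / 0.78238 = 0.008. Hence P(¬H|E) = 1 − 0.008 = 0.992.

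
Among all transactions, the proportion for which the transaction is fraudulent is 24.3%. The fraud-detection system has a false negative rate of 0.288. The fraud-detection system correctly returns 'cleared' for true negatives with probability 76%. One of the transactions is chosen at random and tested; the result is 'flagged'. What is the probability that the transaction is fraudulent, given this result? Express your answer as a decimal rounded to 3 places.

Write H for 'the transaction is fraudulent'. Prior odds H:¬H = 0.243/0.757 = 0.32100. For the 'flagged' outcome, the likelihood ratio is 0.712/0.24 = 2.9667.
Posterior odds = 0.32100 × 2.9667 = 0.95231, so P(H|E) = 0.95231/(1+0.95231) = 0.488.

P(H | E) ≈ 0.488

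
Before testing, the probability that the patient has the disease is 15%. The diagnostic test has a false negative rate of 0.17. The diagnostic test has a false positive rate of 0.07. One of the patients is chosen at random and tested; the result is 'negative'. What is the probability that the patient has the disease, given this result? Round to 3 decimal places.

P(H | E) ≈ 0.031

Let H be the event that the patient has the disease. P(H) = 0.15, so P(¬H) = 0.85. With E the 'negative' result, P(E|H) = 0.17 and P(E|¬H) = 0.93.
P(E) = 0.17·0.15 + 0.93·0.85 = 0.025500 + 0.79050 = 0.81600.
By Bayes' theorem, P(H|E) = 0.025500 / 0.81600 = 0.031.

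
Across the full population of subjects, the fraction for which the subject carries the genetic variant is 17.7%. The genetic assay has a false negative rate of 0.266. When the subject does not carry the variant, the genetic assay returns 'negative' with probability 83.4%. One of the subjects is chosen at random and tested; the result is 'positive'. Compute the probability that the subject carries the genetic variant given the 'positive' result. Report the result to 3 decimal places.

Let H be the event that the subject carries the genetic variant. P(H) = 0.177, so P(¬H) = 0.823. With E the 'positive' result, P(E|H) = 0.734 and P(E|¬H) = 0.166.
P(E) = 0.734·0.177 + 0.166·0.823 = 0.12992 + 0.13662 = 0.26654.
By Bayes' theorem, P(H|E) = 0.12992 / 0.26654 = 0.487.

P(H | E) ≈ 0.487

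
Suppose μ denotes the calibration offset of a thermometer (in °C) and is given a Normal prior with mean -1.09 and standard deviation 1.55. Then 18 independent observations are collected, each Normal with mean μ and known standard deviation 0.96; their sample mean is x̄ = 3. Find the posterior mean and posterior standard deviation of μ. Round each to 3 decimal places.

With known σ, the Normal prior is conjugate. Weight on the data is w = (n/σ²)/(n/σ² + 1/τ₀²) = 19.5312/(19.5312+0.416233) = 0.97913.
Posterior mean = w·x̄ + (1−w)·μ₀ = 0.97913·3 + 0.020866·-1.09 = 2.915. Posterior variance = 1/(19.5312+0.416233) = 0.0501316, so SD = 0.224.

Posterior mean ≈ 2.915; posterior SD ≈ 0.224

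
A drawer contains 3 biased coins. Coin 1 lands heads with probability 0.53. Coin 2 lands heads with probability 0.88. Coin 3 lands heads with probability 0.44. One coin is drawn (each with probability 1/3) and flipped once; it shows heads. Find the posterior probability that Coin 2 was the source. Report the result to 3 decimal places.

P(heads|C1) = 0.53; P(heads|C2) = 0.88; P(heads|C3) = 0.44.
Prior × likelihood for each source: 0.333333·0.53=0.1767, 0.333333·0.88=0.2933, 0.333333·0.44=0.1467. Summing gives P(heads) = 0.61667.
P(Coin 2 | heads) = 0.2933 / 0.61667 = 0.476.

Posterior probability ≈ 0.476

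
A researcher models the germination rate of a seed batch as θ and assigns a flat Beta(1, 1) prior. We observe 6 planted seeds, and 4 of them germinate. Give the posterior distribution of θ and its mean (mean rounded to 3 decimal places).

The binomial likelihood is conjugate to the Beta prior: with 4 successes and 2 failures, the posterior is Beta(1+4, 1+2) = Beta(5, 3).
Posterior mean = α/(α+β) = 5/8 = 0.625.

Posterior: Beta(5, 3); mean ≈ 0.625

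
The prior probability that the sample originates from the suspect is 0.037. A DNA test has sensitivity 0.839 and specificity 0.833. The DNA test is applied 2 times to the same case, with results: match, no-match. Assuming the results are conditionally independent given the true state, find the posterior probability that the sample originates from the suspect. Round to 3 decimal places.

With H the event that the sample originates from the suspect, the joint likelihood of the observed sequence is P(data|H) = 0.839·0.161 = 0.13508 and P(data|¬H) = 0.167·0.833 = 0.13911.
Bayes: P(H|data) = 0.037·0.13508 / (0.037·0.13508 + 0.963·0.13911) = 0.0049979/0.13896 = 0.0360.

Posterior P(H) ≈ 0.036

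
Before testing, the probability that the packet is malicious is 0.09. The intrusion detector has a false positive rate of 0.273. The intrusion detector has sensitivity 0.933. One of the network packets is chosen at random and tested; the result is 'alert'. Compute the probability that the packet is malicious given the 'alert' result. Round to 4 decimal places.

P(H | E) ≈ 0.2526

Let H be the event that the packet is malicious. P(H) = 0.09, so P(¬H) = 0.91. With E the 'alert' result, P(E|H) = 0.933 and P(E|¬H) = 0.273.
P(E) = 0.933·0.09 + 0.273·0.91 = 0.083970 + 0.24843 = 0.33240.
By Bayes' theorem, P(H|E) = 0.083970 / 0.33240 = 0.2526.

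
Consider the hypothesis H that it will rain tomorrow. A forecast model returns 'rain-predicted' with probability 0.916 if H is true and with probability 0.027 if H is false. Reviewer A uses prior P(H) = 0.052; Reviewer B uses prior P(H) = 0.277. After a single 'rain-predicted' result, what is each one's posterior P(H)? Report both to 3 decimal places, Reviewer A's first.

The likelihood ratio for a 'rain-predicted' result is 0.916/0.027 = 33.926.
Reviewer A: prior odds 0.052/0.948 = 0.054852; posterior odds 1.8609; posterior probability 0.650.
Reviewer B: prior odds 0.277/0.723 = 0.38313; posterior odds 12.998; posterior probability 0.929.

Reviewer A: 0.650; Reviewer B: 0.929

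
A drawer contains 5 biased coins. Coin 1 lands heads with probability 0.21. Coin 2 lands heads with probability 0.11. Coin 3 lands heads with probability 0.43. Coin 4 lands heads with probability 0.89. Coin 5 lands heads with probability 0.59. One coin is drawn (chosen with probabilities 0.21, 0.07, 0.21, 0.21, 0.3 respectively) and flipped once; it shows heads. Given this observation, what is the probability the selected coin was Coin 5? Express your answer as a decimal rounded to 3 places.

Tabulate prior·likelihood by source: [1] prior 0.21, lik 0.21, product 0.04410; [2] prior 0.07, lik 0.11, product 0.007700; [3] prior 0.21, lik 0.43, product 0.09030; [4] prior 0.21, lik 0.89, product 0.1869; [5] prior 0.3, lik 0.59, product 0.1770.
Normalizing constant = 0.50600; the posterior for Coin 5 is its product over the sum, 0.1770/0.50600 = 0.350.

Posterior probability ≈ 0.350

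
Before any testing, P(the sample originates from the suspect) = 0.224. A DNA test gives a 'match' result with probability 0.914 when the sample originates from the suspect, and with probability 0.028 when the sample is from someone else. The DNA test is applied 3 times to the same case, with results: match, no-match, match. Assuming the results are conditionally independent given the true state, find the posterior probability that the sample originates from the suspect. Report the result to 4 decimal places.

Posterior P(H) ≈ 0.9646

With H the event that the sample originates from the suspect, the joint likelihood of the observed sequence is P(data|H) = 0.914·0.086·0.914 = 0.071844 and P(data|¬H) = 0.028·0.972·0.028 = 0.00076205.
Bayes: P(H|data) = 0.224·0.071844 / (0.224·0.071844 + 0.776·0.00076205) = 0.016093/0.016684 = 0.9646.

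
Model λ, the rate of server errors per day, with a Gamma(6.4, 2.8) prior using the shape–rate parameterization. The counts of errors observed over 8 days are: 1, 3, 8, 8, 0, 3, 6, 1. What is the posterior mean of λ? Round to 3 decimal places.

Posterior mean ≈ 3.370

The Poisson likelihood adds the total count to the shape and the number of exposure periods to the rate. Here ∑xᵢ = 30 and n = 8, so shape 6.4→36.4 and rate 2.8→10.8.
Posterior mean = shape/rate = 36.4/10.8 = 3.370.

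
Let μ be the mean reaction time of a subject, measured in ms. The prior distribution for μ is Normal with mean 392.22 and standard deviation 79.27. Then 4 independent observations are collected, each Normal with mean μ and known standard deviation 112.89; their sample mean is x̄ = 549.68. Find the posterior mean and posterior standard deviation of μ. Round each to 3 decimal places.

Prior precision 1/τ₀² = 1/79.27² = 0.00015914; data precision n/σ² = 4/112.89² = 0.00031387.
Posterior precision = 0.00015914 + 0.00031387 = 0.00047301, giving posterior SD = 1/√0.00047301 = 45.980.
Posterior mean = (0.00015914·392.22 + 0.00031387·549.68) / 0.00047301 = 496.704.

Posterior mean ≈ 496.704; posterior SD ≈ 45.980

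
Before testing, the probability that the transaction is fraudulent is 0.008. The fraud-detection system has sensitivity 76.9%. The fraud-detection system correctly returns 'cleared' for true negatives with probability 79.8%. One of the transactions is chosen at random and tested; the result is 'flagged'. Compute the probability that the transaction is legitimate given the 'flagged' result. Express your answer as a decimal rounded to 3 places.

Write H for 'the transaction is fraudulent'. Prior odds H:¬H = 0.008/0.992 = 0.0080645. For the 'flagged' outcome, the likelihood ratio is 0.769/0.202 = 3.8069.
Posterior odds = 0.0080645 × 3.8069 = 0.030701, so P(H|E) = 0.030701/(1+0.030701) = 0.030. Then P(¬H|E) = 1 − 0.030 = 0.970.

P(¬H | E) ≈ 0.970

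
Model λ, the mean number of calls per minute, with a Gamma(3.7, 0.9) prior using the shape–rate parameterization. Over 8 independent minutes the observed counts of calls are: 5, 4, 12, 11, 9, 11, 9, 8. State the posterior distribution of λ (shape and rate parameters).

The Poisson likelihood adds the total count to the shape and the number of exposure periods to the rate. Here ∑xᵢ = 69 and n = 8, so shape 3.7→72.7 and rate 0.9→8.9.

Posterior: Gamma(shape=72.7, rate=8.9)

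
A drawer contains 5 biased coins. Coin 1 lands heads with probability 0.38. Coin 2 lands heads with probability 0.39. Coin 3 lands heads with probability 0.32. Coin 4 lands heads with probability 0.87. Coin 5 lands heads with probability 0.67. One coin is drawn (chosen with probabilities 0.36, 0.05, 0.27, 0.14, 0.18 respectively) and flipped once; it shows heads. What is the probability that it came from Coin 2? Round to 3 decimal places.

Tabulate prior·likelihood by source: [1] prior 0.36, lik 0.38, product 0.1368; [2] prior 0.05, lik 0.39, product 0.01950; [3] prior 0.27, lik 0.32, product 0.08640; [4] prior 0.14, lik 0.87, product 0.1218; [5] prior 0.18, lik 0.67, product 0.1206.
Normalizing constant = 0.48510; the posterior for Coin 2 is its product over the sum, 0.01950/0.48510 = 0.040.

Posterior probability ≈ 0.040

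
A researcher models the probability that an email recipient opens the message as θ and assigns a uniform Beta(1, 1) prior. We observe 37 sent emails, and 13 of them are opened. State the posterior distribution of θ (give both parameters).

Posterior: Beta(14, 25)

The binomial likelihood is conjugate to the Beta prior: with 13 successes and 24 failures, the posterior is Beta(1+13, 1+24) = Beta(14, 25).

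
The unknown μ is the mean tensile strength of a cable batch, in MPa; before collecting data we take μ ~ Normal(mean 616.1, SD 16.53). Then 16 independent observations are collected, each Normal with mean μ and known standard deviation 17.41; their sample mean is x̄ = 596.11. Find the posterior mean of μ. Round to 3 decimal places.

With known σ, the Normal prior is conjugate. Weight on the data is w = (n/σ²)/(n/σ² + 1/τ₀²) = 0.0527864/(0.0527864+0.00365977) = 0.93516.
Posterior mean = w·x̄ + (1−w)·μ₀ = 0.93516·596.11 + 0.064836·616.1 = 597.406.

Posterior mean ≈ 597.406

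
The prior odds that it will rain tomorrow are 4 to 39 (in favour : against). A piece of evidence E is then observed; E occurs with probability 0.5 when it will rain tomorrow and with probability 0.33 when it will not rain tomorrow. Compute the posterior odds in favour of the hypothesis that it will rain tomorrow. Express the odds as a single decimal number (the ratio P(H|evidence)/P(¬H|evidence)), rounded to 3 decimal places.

Prior odds = 4/39 = 0.10256.
Likelihood ratio for E = 0.5/0.33 = 1.5152.
Posterior odds = prior odds × LR = 0.15540.

Posterior odds ≈ 0.155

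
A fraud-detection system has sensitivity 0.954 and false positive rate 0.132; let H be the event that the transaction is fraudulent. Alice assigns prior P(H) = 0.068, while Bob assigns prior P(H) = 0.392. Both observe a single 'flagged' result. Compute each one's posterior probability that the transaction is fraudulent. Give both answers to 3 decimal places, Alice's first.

Alice: 0.345; Bob: 0.823

The likelihood ratio for a 'flagged' result is 0.954/0.132 = 7.2273.
Alice: prior odds 0.068/0.932 = 0.072961; posterior odds 0.52731; posterior probability 0.345.
Bob: prior odds 0.392/0.608 = 0.64474; posterior odds 4.6597; posterior probability 0.823.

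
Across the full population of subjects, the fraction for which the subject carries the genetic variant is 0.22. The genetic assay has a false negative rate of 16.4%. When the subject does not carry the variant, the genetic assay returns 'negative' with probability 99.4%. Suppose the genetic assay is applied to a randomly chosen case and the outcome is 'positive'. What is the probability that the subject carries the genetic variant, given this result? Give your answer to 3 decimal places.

Let H be the event that the subject carries the genetic variant. P(H) = 0.22, so P(¬H) = 0.78. With E the 'positive' result, P(E|H) = 0.836 and P(E|¬H) = 0.006.
P(E) = 0.836·0.22 + 0.006·0.78 = 0.18392 + 0.0046800 = 0.18860.
By Bayes' theorem, P(H|E) = 0.18392 / 0.18860 = 0.975.

P(H | E) ≈ 0.975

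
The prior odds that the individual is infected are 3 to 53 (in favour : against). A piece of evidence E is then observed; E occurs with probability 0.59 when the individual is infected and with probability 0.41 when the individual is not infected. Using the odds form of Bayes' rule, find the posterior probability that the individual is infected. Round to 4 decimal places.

Prior odds = 3/53 = 0.056604. In log-odds, ln(0.056604) = -2.8717.
Add log likelihood ratio: ln(1.4390) = 0.36397.
Posterior log-odds = -2.5077, so posterior odds = exp(-2.5077) = 0.081454. Converting, P(H|E) = 0.081454/1.0815 = 0.0753.

Posterior probability ≈ 0.0753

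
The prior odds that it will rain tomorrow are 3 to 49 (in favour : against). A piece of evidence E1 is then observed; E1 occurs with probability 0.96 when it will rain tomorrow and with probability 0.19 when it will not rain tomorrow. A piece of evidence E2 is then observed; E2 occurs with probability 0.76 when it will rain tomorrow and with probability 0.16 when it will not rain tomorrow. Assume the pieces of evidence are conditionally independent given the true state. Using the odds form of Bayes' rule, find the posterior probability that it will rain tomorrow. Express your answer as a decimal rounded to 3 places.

Prior odds = 3/49 = 0.061224. In log-odds, ln(0.061224) = -2.7932.
Add log likelihood ratios: ln(5.0526) + ln(4.7500) = 3.1781.
Posterior log-odds = 0.38485, so posterior odds = exp(0.38485) = 1.4694. Converting, P(H|E) = 1.4694/2.4694 = 0.595.

Posterior probability ≈ 0.595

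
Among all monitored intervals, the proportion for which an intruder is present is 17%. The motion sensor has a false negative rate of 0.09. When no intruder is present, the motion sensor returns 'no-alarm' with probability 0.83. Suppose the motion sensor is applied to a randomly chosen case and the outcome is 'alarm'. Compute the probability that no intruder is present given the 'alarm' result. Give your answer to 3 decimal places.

P(¬H | E) ≈ 0.477

Write H for 'an intruder is present'. Prior odds H:¬H = 0.17/0.83 = 0.20482. For the 'alarm' outcome, the likelihood ratio is 0.91/0.17 = 5.3529.
Posterior odds = 0.20482 × 5.3529 = 1.0964, so P(H|E) = 1.0964/(1+1.0964) = 0.523. Then P(¬H|E) = 1 − 0.523 = 0.477.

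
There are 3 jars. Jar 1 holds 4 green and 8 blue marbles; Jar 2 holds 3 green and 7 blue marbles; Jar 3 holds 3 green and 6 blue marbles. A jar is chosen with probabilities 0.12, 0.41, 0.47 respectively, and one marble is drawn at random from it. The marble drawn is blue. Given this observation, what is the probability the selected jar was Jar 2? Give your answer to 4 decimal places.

P(blue|Jar 1) = 0.6667; P(blue|Jar 2) = 0.7; P(blue|Jar 3) = 0.6667.
Prior × likelihood for each source: 0.12·0.6667=0.08000, 0.41·0.7=0.2870, 0.47·0.6667=0.3133. Summing gives P(blue) = 0.68033.
P(Jar 2 | blue) = 0.2870 / 0.68033 = 0.4219.

Posterior probability ≈ 0.4219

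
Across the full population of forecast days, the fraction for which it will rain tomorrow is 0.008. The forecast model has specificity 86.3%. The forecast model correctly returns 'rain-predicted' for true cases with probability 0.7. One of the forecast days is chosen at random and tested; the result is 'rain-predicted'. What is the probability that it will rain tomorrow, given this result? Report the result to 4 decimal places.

P(H | E) ≈ 0.0396

Let H be the event that it will rain tomorrow. P(H) = 0.008, so P(¬H) = 0.992. With E the 'rain-predicted' result, P(E|H) = 0.7 and P(E|¬H) = 0.137.
P(E) = 0.7·0.008 + 0.137·0.992 = 0.0056000 + 0.13590 = 0.14150.
By Bayes' theorem, P(H|E) = 0.0056000 / 0.14150 = 0.0396.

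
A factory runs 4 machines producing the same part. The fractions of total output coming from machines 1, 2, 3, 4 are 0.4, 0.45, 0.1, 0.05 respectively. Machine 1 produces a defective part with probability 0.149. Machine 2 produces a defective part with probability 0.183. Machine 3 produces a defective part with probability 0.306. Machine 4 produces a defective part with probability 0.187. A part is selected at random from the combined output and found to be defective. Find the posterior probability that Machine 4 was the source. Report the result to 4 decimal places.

Posterior probability ≈ 0.0514

Tabulate prior·likelihood by source: [1] prior 0.4, lik 0.149, product 0.05960; [2] prior 0.45, lik 0.183, product 0.08235; [3] prior 0.1, lik 0.306, product 0.03060; [4] prior 0.05, lik 0.187, product 0.009350.
Normalizing constant = 0.18190; the posterior for Machine 4 is its product over the sum, 0.009350/0.18190 = 0.0514.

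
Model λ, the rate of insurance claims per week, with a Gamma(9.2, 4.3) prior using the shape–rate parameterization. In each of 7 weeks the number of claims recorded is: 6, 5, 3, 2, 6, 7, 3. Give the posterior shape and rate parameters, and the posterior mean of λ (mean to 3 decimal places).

Total count ∑xᵢ = 32 over n = 7 weeks.
Gamma is conjugate to the Poisson likelihood: posterior is Gamma(shape = 9.2+32 = 41.2, rate = 4.3+7 = 11.3).
E[λ | data] = 41.2/11.3 = 3.646.

Posterior: Gamma(shape=41.2, rate=11.3); mean ≈ 3.646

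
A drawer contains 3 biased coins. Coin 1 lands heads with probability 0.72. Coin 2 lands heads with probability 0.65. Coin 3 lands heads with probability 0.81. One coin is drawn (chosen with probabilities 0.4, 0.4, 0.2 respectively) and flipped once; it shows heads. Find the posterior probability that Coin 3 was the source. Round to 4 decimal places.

P(heads|C1) = 0.72; P(heads|C2) = 0.65; P(heads|C3) = 0.81.
Prior × likelihood for each source: 0.4·0.72=0.2880, 0.4·0.65=0.2600, 0.2·0.81=0.1620. Summing gives P(heads) = 0.71000.
P(Coin 3 | heads) = 0.1620 / 0.71000 = 0.2282.

Posterior probability ≈ 0.2282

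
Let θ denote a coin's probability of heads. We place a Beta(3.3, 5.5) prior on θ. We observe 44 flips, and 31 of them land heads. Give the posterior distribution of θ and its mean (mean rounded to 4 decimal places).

Posterior: Beta(34.3, 18.5); mean ≈ 0.6496

Observing 31 successes and 13 failures updates Beta(3.3, 5.5) by adding the success and failure counts to the two shape parameters: α = 3.3+31 = 34.3, β = 5.5+13 = 18.5.
E[θ | data] = 34.3/(34.3+18.5) = 0.6496.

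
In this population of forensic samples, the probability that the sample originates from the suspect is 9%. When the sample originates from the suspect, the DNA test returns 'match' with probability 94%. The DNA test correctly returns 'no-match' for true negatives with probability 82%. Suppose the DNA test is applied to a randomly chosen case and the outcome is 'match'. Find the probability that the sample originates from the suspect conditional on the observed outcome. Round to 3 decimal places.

Write H for 'the sample originates from the suspect'. Prior odds H:¬H = 0.09/0.91 = 0.098901. For the 'match' outcome, the likelihood ratio is 0.94/0.18 = 5.2222.
Posterior odds = 0.098901 × 5.2222 = 0.51648, so P(H|E) = 0.51648/(1+0.51648) = 0.341.

P(H | E) ≈ 0.341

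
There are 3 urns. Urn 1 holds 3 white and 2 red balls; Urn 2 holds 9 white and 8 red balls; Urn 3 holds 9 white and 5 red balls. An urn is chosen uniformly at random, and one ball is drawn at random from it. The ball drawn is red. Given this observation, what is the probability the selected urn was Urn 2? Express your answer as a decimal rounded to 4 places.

P(red|Urn 1) = 0.4; P(red|Urn 2) = 0.4706; P(red|Urn 3) = 0.3571.
Prior × likelihood for each source: 0.333333·0.4=0.1333, 0.333333·0.4706=0.1569, 0.333333·0.3571=0.1190. Summing gives P(red) = 0.40924.
P(Urn 2 | red) = 0.1569 / 0.40924 = 0.3833.

Posterior probability ≈ 0.3833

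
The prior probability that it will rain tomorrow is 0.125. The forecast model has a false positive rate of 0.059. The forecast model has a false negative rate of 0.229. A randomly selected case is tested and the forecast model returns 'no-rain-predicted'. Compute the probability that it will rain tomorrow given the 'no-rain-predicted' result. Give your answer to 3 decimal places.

P(H | E) ≈ 0.034

Let H be the event that it will rain tomorrow. P(H) = 0.125, so P(¬H) = 0.875. With E the 'no-rain-predicted' result, P(E|H) = 0.229 and P(E|¬H) = 0.941.
P(E) = 0.229·0.125 + 0.941·0.875 = 0.028625 + 0.82337 = 0.85200.
By Bayes' theorem, P(H|E) = 0.028625 / 0.85200 = 0.034.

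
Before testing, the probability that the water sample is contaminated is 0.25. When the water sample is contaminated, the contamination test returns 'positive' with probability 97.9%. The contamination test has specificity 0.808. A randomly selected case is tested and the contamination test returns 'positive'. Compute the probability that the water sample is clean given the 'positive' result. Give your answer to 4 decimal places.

Write H for 'the water sample is contaminated'. Prior odds H:¬H = 0.25/0.75 = 0.33333. For the 'positive' outcome, the likelihood ratio is 0.979/0.192 = 5.0990.
Posterior odds = 0.33333 × 5.0990 = 1.6997, so P(H|E) = 1.6997/(1+1.6997) = 0.6296. Then P(¬H|E) = 1 − 0.6296 = 0.3704.

P(¬H | E) ≈ 0.3704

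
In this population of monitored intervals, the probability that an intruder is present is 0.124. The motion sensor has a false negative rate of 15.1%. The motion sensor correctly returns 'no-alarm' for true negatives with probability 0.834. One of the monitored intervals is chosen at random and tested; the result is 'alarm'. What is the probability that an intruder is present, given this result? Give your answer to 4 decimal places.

Let H be the event that an intruder is present. P(H) = 0.124, so P(¬H) = 0.876. With E the 'alarm' result, P(E|H) = 0.849 and P(E|¬H) = 0.166.
P(E) = 0.849·0.124 + 0.166·0.876 = 0.10528 + 0.14542 = 0.25069.
By Bayes' theorem, P(H|E) = 0.10528 / 0.25069 = 0.4199.

P(H | E) ≈ 0.4199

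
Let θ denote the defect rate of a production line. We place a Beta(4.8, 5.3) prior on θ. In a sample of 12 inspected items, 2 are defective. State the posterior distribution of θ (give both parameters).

Observing 2 successes and 10 failures updates Beta(4.8, 5.3) by adding the success and failure counts to the two shape parameters: α = 4.8+2 = 6.8, β = 5.3+10 = 15.3.

Posterior: Beta(6.8, 15.3)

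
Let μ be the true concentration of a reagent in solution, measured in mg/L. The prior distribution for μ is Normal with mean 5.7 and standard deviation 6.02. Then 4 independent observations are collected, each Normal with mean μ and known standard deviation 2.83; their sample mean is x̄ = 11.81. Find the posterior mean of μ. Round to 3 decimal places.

Posterior mean ≈ 11.490

Prior precision 1/τ₀² = 1/6.02² = 0.0275935; data precision n/σ² = 4/2.83² = 0.499444.
Posterior precision = 0.0275935 + 0.499444 = 0.527038.
Posterior mean = (0.0275935·5.7 + 0.499444·11.81) / 0.527038 = 11.490.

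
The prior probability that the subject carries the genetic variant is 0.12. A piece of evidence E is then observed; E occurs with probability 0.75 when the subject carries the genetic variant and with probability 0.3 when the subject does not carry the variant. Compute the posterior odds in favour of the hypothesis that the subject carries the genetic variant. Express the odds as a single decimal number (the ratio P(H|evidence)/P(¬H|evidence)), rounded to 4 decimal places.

Prior odds = 0.12/(1−0.12) = 0.13636. In log-odds, ln(0.13636) = -1.9924.
Add log likelihood ratio: ln(2.5000) = 0.91629.
Posterior log-odds = -1.0761, so posterior odds = exp(-1.0761) = 0.34091.

Posterior odds ≈ 0.3409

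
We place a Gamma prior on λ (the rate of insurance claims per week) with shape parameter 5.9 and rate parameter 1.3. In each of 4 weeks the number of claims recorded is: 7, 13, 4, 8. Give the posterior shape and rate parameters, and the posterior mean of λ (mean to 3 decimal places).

Posterior: Gamma(shape=37.9, rate=5.3); mean ≈ 7.151

The Poisson likelihood adds the total count to the shape and the number of exposure periods to the rate. Here ∑xᵢ = 32 and n = 4, so shape 5.9→37.9 and rate 1.3→5.3.
E[λ | data] = 37.9/5.3 = 7.151.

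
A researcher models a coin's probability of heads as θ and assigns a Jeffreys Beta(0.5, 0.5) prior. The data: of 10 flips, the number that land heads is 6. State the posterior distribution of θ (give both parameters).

Observing 6 successes and 4 failures updates Beta(0.5, 0.5) by adding the success and failure counts to the two shape parameters: α = 0.5+6 = 6.5, β = 0.5+4 = 4.5.

Posterior: Beta(6.5, 4.5)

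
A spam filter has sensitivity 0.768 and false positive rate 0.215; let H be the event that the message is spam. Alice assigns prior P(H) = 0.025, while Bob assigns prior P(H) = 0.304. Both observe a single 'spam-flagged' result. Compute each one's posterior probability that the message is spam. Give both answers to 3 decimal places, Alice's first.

Alice: 0.084; Bob: 0.609

The likelihood ratio for a 'spam-flagged' result is 0.768/0.215 = 3.5721.
Alice: prior odds 0.025/0.975 = 0.025641; posterior odds 0.091592; posterior probability 0.084.
Bob: prior odds 0.304/0.696 = 0.43678; posterior odds 1.5602; posterior probability 0.609.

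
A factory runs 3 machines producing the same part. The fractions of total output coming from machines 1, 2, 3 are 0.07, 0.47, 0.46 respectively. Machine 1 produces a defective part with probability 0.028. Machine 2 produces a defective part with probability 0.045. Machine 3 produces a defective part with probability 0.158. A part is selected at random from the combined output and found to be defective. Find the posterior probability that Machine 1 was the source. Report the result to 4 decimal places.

Posterior probability ≈ 0.0205

P(defective|M1) = 0.028; P(defective|M2) = 0.045; P(defective|M3) = 0.158.
Prior × likelihood for each source: 0.07·0.028=0.001960, 0.47·0.045=0.02115, 0.46·0.158=0.07268. Summing gives P(defective) = 0.095790.
P(Machine 1 | defective) = 0.001960 / 0.095790 = 0.0205.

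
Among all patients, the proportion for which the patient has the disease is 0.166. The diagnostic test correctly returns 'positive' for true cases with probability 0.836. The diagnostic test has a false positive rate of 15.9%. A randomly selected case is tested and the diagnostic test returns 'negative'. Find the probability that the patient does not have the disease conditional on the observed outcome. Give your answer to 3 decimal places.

P(¬H | E) ≈ 0.963

Let H be the event that the patient has the disease. P(H) = 0.166, so P(¬H) = 0.834. With E the 'negative' result, P(E|H) = 0.164 and P(E|¬H) = 0.841.
P(E) = 0.164·0.166 + 0.841·0.834 = 0.027224 + 0.70139 = 0.72862.
By Bayes' theorem, P(H|E) = 0.027224 / 0.72862 = 0.037. Hence P(¬H|E) = 1 − 0.037 = 0.963.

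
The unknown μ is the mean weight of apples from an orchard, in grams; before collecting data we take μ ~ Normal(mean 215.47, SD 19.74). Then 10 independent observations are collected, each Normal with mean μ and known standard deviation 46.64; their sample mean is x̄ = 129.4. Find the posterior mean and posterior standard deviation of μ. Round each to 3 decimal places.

Posterior mean ≈ 160.235; posterior SD ≈ 11.815

With known σ, the Normal prior is conjugate. Weight on the data is w = (n/σ²)/(n/σ² + 1/τ₀²) = 0.00459709/(0.00459709+0.00256629) = 0.64175.
Posterior mean = w·x̄ + (1−w)·μ₀ = 0.64175·129.4 + 0.35825·215.47 = 160.235. Posterior variance = 1/(0.00459709+0.00256629) = 139.599, so SD = 11.815.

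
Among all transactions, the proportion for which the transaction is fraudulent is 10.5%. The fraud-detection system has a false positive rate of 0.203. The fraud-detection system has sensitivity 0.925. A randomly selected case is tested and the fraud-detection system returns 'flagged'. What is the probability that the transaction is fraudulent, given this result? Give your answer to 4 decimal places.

P(H | E) ≈ 0.3484

Let H be the event that the transaction is fraudulent. P(H) = 0.105, so P(¬H) = 0.895. With E the 'flagged' result, P(E|H) = 0.925 and P(E|¬H) = 0.203.
P(E) = 0.925·0.105 + 0.203·0.895 = 0.097125 + 0.18169 = 0.27881.
By Bayes' theorem, P(H|E) = 0.097125 / 0.27881 = 0.3484.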